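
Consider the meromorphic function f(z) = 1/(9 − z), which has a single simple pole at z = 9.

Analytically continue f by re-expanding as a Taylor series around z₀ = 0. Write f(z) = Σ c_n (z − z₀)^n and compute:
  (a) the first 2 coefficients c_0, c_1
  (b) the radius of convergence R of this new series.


Let w = z − z₀, so z = z₀ + w.
Then 9 − z = 9 − (z₀ + w) = (9 − z₀) − w = 9 − w.
f(z) = 1/(9 − w) = (1/(9)) · 1/(1 − w/(9)) = Σ_{n≥0} w^n / (9)^(n+1).
So c_n = 1/(9)^(n+1):
  c_0 = 1/(9)^1 = 1/9.
  c_1 = 1/(9)^2 = 1/81.
The series is valid for |w/d| < 1, i.e. |z − z₀| < |d|.
Radius of convergence: R = |9 − z₀| = |9| = 9 (distance from z₀ to the singularity z = 9).

c_0 = 1/9, c_1 = 1/81; R = 9.


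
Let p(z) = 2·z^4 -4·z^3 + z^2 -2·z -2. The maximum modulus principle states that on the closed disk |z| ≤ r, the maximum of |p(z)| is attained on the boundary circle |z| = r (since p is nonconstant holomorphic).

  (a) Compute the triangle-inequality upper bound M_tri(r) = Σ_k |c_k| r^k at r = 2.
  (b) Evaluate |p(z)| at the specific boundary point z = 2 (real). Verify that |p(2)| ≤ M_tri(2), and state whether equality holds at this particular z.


Coefficients: c_0 = -2, c_1 = -2, c_2 = 1, c_3 = -4, c_4 = 2. Radius r = 2.
Part (a). Triangle bound: M_tri(r) = Σ_k |c_k| r^k
  = |-2|·2^0 + |-2|·2^1 + |1|·2^2 + |-4|·2^3 + |2|·2^4
  = 2 + 4 + 4 + 32 + 32 = 74.
This bounds M(r) := max_{|z|=r} |p(z)| from above; equality holds iff all terms c_k z^k can be made to align in phase at a single z on |z|=r.
Part (b). At z = 2 (real, on the circle |z| = r):
  p(2) = (-2)·2^0 + (-2)·2^1 + (1)·2^2 + (-4)·2^3 + (2)·2^4 = -2.
  |p(2)| = 2.
Check: |p(2)| = 2 ≤ 74 = M_tri(2). ✓ Equality does not hold at z = 2 (the coefficients have mixed signs, so the terms do not all align in phase there).

M_tri(2) = 74; |p(2)| = 2; equality at z=2: no.


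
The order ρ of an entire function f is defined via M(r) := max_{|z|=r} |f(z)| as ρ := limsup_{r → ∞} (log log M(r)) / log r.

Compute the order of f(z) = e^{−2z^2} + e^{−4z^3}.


Each summand is entire of order 2 and 3 respectively (as in the single-exponential case). The order of a sum is at most the max of the orders, so ρ ≤ 3. For the lower bound: on |z|=r choose arg z so that -4z^3 is real positive; then |e^{-4z^3}| = e^{4r^3} while |e^{-2z^2}| ≤ e^{2r^2} = o(e^{4r^3}). So |f| ≥ e^{4r^3}(1 − o(1)) and ρ ≥ 3. Hence ρ = max(2, 3) = 3.
Therefore ρ = 3.

Order ρ = 3.


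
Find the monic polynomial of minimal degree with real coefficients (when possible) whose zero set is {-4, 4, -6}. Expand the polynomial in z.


The polynomial is p(z) = ∏_{α ∈ S} (z − α), where S = {-4, 4, -6}.
Expanding the product yields: p(z) = z^3 + 6·z^2 -16·z -96.
The resulting polynomial has degree 3 and real coefficients as required.

p(z) = z^3 + 6·z^2 -16·z -96.


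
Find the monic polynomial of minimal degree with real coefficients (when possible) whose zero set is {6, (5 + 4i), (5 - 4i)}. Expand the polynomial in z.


The polynomial is p(z) = ∏_{α ∈ S} (z − α), where S = {6, (5 + 4i), (5 - 4i)}.
Expanding the product yields: p(z) = z^3 -16·z^2 + 101·z -246.
Note conjugate pairs combine to real quadratics: (z − (5+4i))(z − (5−4i)) = z² − 10z + 41.
The resulting polynomial has degree 3 and real coefficients as required.

p(z) = z^3 -16·z^2 + 101·z -246.


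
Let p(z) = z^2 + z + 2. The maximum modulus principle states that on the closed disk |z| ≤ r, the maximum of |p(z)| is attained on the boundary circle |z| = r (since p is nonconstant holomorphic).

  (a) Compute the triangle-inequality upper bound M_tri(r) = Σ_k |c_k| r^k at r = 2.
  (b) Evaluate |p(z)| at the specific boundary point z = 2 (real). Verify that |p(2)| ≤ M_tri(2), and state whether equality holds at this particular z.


Coefficients: c_0 = 2, c_1 = 1, c_2 = 1. Radius r = 2.
Part (a). Triangle bound: M_tri(r) = Σ_k |c_k| r^k
  = |2|·2^0 + |1|·2^1 + |1|·2^2
  = 2 + 2 + 4 = 8.
This bounds M(r) := max_{|z|=r} |p(z)| from above; equality holds iff all terms c_k z^k can be made to align in phase at a single z on |z|=r.
Part (b). At z = 2 (real, on the circle |z| = r):
  p(2) = (2)·2^0 + (1)·2^1 + (1)·2^2 = 8.
  |p(2)| = 8.
Since all nonzero coefficients share the same sign, |p(2)| = 8 = M_tri(2); the triangle bound is attained at z = 2, so in fact M(r) = 8.

M_tri(2) = 8; |p(2)| = 8; equality at z=2: yes.


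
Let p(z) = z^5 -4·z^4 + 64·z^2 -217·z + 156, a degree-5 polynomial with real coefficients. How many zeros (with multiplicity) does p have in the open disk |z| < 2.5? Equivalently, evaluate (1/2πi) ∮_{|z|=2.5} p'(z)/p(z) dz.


The zeros of p are: 3, (2 + 3i), (2 - 3i), -4, 1.
Their magnitudes are: 3, 3.606, 3.606, 4, 1.
Zeros with |z| < R = 2.5: 1.
Count = 1.
By the argument principle, (1/2πi) ∮_{|z|=R} p'(z)/p(z) dz equals exactly this count.

Number of zeros inside |z| < 2.5: 1.


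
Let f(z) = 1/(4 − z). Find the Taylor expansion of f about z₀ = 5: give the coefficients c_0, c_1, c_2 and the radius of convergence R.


Let w = z − z₀, so z = z₀ + w.
Then 4 − z = 4 − (z₀ + w) = (4 − z₀) − w = -1 − w.
f(z) = 1/(-1 − w) = (1/(-1)) · 1/(1 − w/(-1)) = Σ_{n≥0} w^n / (-1)^(n+1).
So c_n = 1/(-1)^(n+1):
  c_0 = 1/(-1)^1 = -1.
  c_1 = 1/(-1)^2 = 1.
  c_2 = 1/(-1)^3 = -1.
The series is valid for |w/d| < 1, i.e. |z − z₀| < |d|.
Radius of convergence: R = |4 − z₀| = |-1| = 1 (distance from z₀ to the singularity z = 4).

c_0 = -1, c_1 = 1, c_2 = -1; R = 1.


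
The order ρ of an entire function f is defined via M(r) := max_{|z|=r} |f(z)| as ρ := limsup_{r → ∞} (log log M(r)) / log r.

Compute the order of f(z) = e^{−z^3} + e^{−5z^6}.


Each summand is entire of order 3 and 6 respectively (as in the single-exponential case). The order of a sum is at most the max of the orders, so ρ ≤ 6. For the lower bound: on |z|=r choose arg z so that -5z^6 is real positive; then |e^{-5z^6}| = e^{5r^6} while |e^{-1z^3}| ≤ e^{1r^3} = o(e^{5r^6}). So |f| ≥ e^{5r^6}(1 − o(1)) and ρ ≥ 6. Hence ρ = max(3, 6) = 6.
Therefore ρ = 6.

Order ρ = 6.


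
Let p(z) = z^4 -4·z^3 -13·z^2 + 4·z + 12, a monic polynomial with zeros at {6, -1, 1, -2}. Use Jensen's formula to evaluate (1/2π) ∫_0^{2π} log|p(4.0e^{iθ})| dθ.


Zeros: -2, -1, 1, 6; r = 4.0.
Inside |z| < r: -2, -1, 1. Outside (|z| ≥ r): 6.
p(0) = 12, so log|p(0)| = log(12) = 2.4849.
Apply Jensen: I(r) = log|p(0)| + Σ_k log(r/|z_k|), summed over zeros inside |z| < r.
  log(r/|z_k|) for z_k = -1: log(4.0/1) = 1.3863
  log(r/|z_k|) for z_k = 1: log(4.0/1) = 1.3863
  log(r/|z_k|) for z_k = -2: log(4.0/2) = 0.6931
  Outside zeros (6) contribute nothing to the Jensen sum.
Sum over inside zeros: 3.4657.
I(r) = log|p(0)| + (inside sum) = 2.4849 + 3.4657 = 5.9506.
Note: since some zeros are outside |z| ≤ r, the simplified n·log(r) form does NOT apply — only the inside zeros contribute.

I(r) ≈ 5.9506.


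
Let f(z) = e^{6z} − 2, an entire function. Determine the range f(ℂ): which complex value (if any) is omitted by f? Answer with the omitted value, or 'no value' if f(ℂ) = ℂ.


Little Picard bounds the complement of f(ℂ) to at most one point.
e^{6z} is never zero on ℂ, so 1·e^{6z} takes every value in ℂ ∖ {0}. Adding -2 shifts the range to ℂ ∖ {-2}. Thus f omits exactly the value -2.

Omitted value: -2.


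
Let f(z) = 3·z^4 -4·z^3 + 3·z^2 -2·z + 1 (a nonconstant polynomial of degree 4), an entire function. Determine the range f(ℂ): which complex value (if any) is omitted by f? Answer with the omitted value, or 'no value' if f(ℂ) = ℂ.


Little Picard bounds the complement of f(ℂ) to at most one point.
For every w ∈ ℂ, the equation p(z) − w = 0 is a nonconstant polynomial in z and hence has at least one root by the fundamental theorem of algebra. So p is surjective onto ℂ, omitting no value.

Omitted value: no value.


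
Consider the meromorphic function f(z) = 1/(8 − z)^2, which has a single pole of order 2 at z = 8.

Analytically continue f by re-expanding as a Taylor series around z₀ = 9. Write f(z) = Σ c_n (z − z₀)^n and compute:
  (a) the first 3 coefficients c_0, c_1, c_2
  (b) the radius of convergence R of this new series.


Let w = z − z₀, so z = z₀ + w.
Then 8 − z = 8 − (z₀ + w) = (8 − z₀) − w = -1 − w.
f(z) = 1/(-1 − w)^2 = (1/(-1)^2) · (1 − w/(-1))^{−2}.
By the binomial series (1−u)^{−2} = Σ_{n≥0} C(n+1, 1) u^n for |u|<1, with u = w/(-1):
  c_n = C(n+1, 1) / (-1)^(n+2).
  c_0 = 1/(-1)^2 = 1.
  c_1 = 2/(-1)^3 = -2.
  c_2 = 3/(-1)^4 = 3.
The series is valid for |w/d| < 1, i.e. |z − z₀| < |d|.
Radius of convergence: R = |8 − z₀| = |-1| = 1 (distance from z₀ to the singularity z = 8).

c_0 = 1, c_1 = -2, c_2 = 3; R = 1.


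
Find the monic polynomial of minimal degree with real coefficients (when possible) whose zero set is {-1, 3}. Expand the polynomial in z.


The polynomial is p(z) = ∏_{α ∈ S} (z − α), where S = {-1, 3}.
Expanding the product yields: p(z) = z^2 -2·z -3.
The resulting polynomial has degree 2 and real coefficients as required.

p(z) = z^2 -2·z -3.


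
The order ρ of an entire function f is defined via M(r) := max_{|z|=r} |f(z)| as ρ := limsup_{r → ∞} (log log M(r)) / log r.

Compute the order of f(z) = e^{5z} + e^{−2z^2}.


Each summand is entire of order 1 and 2 respectively (as in the single-exponential case). The order of a sum is at most the max of the orders, so ρ ≤ 2. For the lower bound: on |z|=r choose arg z so that -2z^2 is real positive; then |e^{-2z^2}| = e^{2r^2} while |e^{5z}| ≤ e^{5r^1} = o(e^{2r^2}). So |f| ≥ e^{2r^2}(1 − o(1)) and ρ ≥ 2. Hence ρ = max(1, 2) = 2.
Therefore ρ = 2.

Order ρ = 2.


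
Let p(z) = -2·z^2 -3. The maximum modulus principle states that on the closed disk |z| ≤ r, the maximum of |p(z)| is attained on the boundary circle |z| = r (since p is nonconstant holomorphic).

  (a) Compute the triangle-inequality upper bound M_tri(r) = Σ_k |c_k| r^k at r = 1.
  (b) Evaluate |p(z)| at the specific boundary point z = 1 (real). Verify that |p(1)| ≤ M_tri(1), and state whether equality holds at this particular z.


Coefficients: c_0 = -3, c_1 = 0, c_2 = -2. Radius r = 1.
Part (a). Triangle bound: M_tri(r) = Σ_k |c_k| r^k
  = |-3|·1^0 + |0|·1^1 + |-2|·1^2
  = 3 + 0 + 2 = 5.
This bounds M(r) := max_{|z|=r} |p(z)| from above; equality holds iff all terms c_k z^k can be made to align in phase at a single z on |z|=r.
Part (b). At z = 1 (real, on the circle |z| = r):
  p(1) = (-3)·1^0 + (0)·1^1 + (-2)·1^2 = -5.
  |p(1)| = 5.
Since all nonzero coefficients share the same sign, |p(1)| = 5 = M_tri(1); the triangle bound is attained at z = 1, so in fact M(r) = 5.

M_tri(1) = 5; |p(1)| = 5; equality at z=1: yes.


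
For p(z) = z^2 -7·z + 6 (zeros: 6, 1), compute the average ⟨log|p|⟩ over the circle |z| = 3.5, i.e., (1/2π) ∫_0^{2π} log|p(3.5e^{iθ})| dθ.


Zeros: 1, 6; r = 3.5.
Inside |z| < r: 1. Outside (|z| ≥ r): 6.
p(0) = 6, so log|p(0)| = log(6) = 1.7918.
Apply Jensen: I(r) = log|p(0)| + Σ_k log(r/|z_k|), summed over zeros inside |z| < r.
  log(r/|z_k|) for z_k = 1: log(3.5/1) = 1.2528
  Outside zeros (6) contribute nothing to the Jensen sum.
Sum over inside zeros: 1.2528.
I(r) = log|p(0)| + (inside sum) = 1.7918 + 1.2528 = 3.0445.
Note: since some zeros are outside |z| ≤ r, the simplified n·log(r) form does NOT apply — only the inside zeros contribute.

I(r) ≈ 3.0445.


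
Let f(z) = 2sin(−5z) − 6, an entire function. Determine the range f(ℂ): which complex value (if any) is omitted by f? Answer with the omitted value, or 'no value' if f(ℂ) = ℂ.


Little Picard bounds the complement of f(ℂ) to at most one point.
sin is entire and surjective onto ℂ: for every w ∈ ℂ, sin(ζ) = w has a solution ζ ∈ ℂ (e.g., via the complex inverse arcsin). With ζ = −5z this gives z = ζ/(-5). Then 2·sin(−5z) takes every value in 2·ℂ = ℂ, and adding -6 is a bijection of ℂ. So f is surjective and omits no value. (Note: only on the real line is sin bounded by [−1, 1].)

Omitted value: no value.


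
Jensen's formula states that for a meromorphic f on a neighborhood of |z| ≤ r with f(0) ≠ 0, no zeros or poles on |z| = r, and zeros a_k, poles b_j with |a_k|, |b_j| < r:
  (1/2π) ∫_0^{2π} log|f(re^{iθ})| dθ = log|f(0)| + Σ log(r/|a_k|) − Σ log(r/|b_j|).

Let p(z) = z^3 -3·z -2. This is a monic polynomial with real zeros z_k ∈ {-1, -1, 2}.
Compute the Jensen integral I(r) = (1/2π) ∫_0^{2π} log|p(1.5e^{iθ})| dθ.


Zeros: -1, -1, 2; r = 1.5.
Inside |z| < r: -1, -1. Outside (|z| ≥ r): 2.
p(0) = -2, so log|p(0)| = log(2) = 0.6931.
Apply Jensen: I(r) = log|p(0)| + Σ_k log(r/|z_k|), summed over zeros inside |z| < r.
  log(r/|z_k|) for z_k = -1: log(1.5/1) = 0.4055
  log(r/|z_k|) for z_k = -1: log(1.5/1) = 0.4055
  Outside zeros (2) contribute nothing to the Jensen sum.
Sum over inside zeros: 0.8109.
I(r) = log|p(0)| + (inside sum) = 0.6931 + 0.8109 = 1.5041.
Note: since some zeros are outside |z| ≤ r, the simplified n·log(r) form does NOT apply — only the inside zeros contribute.

I(r) ≈ 1.5041.


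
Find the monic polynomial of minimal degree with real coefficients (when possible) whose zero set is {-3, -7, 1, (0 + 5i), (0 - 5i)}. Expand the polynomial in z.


The polynomial is p(z) = ∏_{α ∈ S} (z − α), where S = {-3, -7, 1, (0 + 5i), (0 - 5i)}.
Expanding the product yields: p(z) = z^5 + 9·z^4 + 36·z^3 + 204·z^2 + 275·z -525.
Note conjugate pairs combine to real quadratics: (z − (0+5i))(z − (0−5i)) = z² + 25.
The resulting polynomial has degree 5 and real coefficients as required.

p(z) = z^5 + 9·z^4 + 36·z^3 + 204·z^2 + 275·z -525.


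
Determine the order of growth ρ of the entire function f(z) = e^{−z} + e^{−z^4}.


Each summand is entire of order 1 and 4 respectively (as in the single-exponential case). The order of a sum is at most the max of the orders, so ρ ≤ 4. For the lower bound: on |z|=r choose arg z so that -1z^4 is real positive; then |e^{-1z^4}| = e^{1r^4} while |e^{-1z}| ≤ e^{1r^1} = o(e^{1r^4}). So |f| ≥ e^{1r^4}(1 − o(1)) and ρ ≥ 4. Hence ρ = max(1, 4) = 4.
Therefore ρ = 4.

Order ρ = 4.


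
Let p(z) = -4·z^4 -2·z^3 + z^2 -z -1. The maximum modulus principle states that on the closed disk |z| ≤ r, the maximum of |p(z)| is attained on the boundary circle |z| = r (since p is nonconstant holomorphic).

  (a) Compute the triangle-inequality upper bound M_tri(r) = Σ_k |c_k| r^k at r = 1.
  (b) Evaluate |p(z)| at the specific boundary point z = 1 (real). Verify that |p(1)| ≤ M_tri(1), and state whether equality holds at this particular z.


Coefficients: c_0 = -1, c_1 = -1, c_2 = 1, c_3 = -2, c_4 = -4. Radius r = 1.
Part (a). Triangle bound: M_tri(r) = Σ_k |c_k| r^k
  = |-1|·1^0 + |-1|·1^1 + |1|·1^2 + |-2|·1^3 + |-4|·1^4
  = 1 + 1 + 1 + 2 + 4 = 9.
This bounds M(r) := max_{|z|=r} |p(z)| from above; equality holds iff all terms c_k z^k can be made to align in phase at a single z on |z|=r.
Part (b). At z = 1 (real, on the circle |z| = r):
  p(1) = (-1)·1^0 + (-1)·1^1 + (1)·1^2 + (-2)·1^3 + (-4)·1^4 = -7.
  |p(1)| = 7.
Check: |p(1)| = 7 ≤ 9 = M_tri(1). ✓ Equality does not hold at z = 1 (the coefficients have mixed signs, so the terms do not all align in phase there).

M_tri(1) = 9; |p(1)| = 7; equality at z=1: no.


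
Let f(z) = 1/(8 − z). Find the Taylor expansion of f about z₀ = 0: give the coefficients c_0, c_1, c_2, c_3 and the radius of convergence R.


Let w = z − z₀, so z = z₀ + w.
Then 8 − z = 8 − (z₀ + w) = (8 − z₀) − w = 8 − w.
f(z) = 1/(8 − w) = (1/(8)) · 1/(1 − w/(8)) = Σ_{n≥0} w^n / (8)^(n+1).
So c_n = 1/(8)^(n+1):
  c_0 = 1/(8)^1 = 1/8.
  c_1 = 1/(8)^2 = 1/64.
  c_2 = 1/(8)^3 = 1/512.
  c_3 = 1/(8)^4 = 1/4096.
The series is valid for |w/d| < 1, i.e. |z − z₀| < |d|.
Radius of convergence: R = |8 − z₀| = |8| = 8 (distance from z₀ to the singularity z = 8).

c_0 = 1/8, c_1 = 1/64, c_2 = 1/512, c_3 = 1/4096; R = 8.


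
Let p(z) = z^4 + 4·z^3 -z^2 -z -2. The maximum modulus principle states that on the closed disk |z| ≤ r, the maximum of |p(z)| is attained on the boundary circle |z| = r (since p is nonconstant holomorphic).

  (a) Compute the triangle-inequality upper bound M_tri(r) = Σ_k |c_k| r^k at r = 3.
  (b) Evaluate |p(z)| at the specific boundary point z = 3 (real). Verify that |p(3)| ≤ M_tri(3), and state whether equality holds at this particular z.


Coefficients: c_0 = -2, c_1 = -1, c_2 = -1, c_3 = 4, c_4 = 1. Radius r = 3.
Part (a). Triangle bound: M_tri(r) = Σ_k |c_k| r^k
  = |-2|·3^0 + |-1|·3^1 + |-1|·3^2 + |4|·3^3 + |1|·3^4
  = 2 + 3 + 9 + 108 + 81 = 203.
This bounds M(r) := max_{|z|=r} |p(z)| from above; equality holds iff all terms c_k z^k can be made to align in phase at a single z on |z|=r.
Part (b). At z = 3 (real, on the circle |z| = r):
  p(3) = (-2)·3^0 + (-1)·3^1 + (-1)·3^2 + (4)·3^3 + (1)·3^4 = 175.
  |p(3)| = 175.
Check: |p(3)| = 175 ≤ 203 = M_tri(3). ✓ Equality does not hold at z = 3 (the coefficients have mixed signs, so the terms do not all align in phase there).

M_tri(3) = 203; |p(3)| = 175; equality at z=3: no.


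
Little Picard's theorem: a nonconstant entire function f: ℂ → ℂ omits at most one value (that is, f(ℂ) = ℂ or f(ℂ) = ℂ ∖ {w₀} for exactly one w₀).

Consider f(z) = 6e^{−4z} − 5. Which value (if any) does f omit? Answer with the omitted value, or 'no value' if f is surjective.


Little Picard bounds the complement of f(ℂ) to at most one point.
e^{−4z} is never zero on ℂ, so 6·e^{−4z} takes every value in ℂ ∖ {0}. Adding -5 shifts the range to ℂ ∖ {-5}. Thus f omits exactly the value -5.

Omitted value: -5.


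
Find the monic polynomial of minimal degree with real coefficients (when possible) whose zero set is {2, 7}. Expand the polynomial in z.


The polynomial is p(z) = ∏_{α ∈ S} (z − α), where S = {2, 7}.
Expanding the product yields: p(z) = z^2 -9·z + 14.
The resulting polynomial has degree 2 and real coefficients as required.

p(z) = z^2 -9·z + 14.


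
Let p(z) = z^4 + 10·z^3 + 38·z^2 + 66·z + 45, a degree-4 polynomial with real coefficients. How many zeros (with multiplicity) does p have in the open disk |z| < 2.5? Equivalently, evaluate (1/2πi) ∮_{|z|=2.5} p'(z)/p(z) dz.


The zeros of p are: -3, (-2 + 1i), (-2 - 1i), -3.
Their magnitudes are: 3, 2.236, 2.236, 3.
Zeros with |z| < R = 2.5: (-2 + 1i), (-2 - 1i).
Count = 2.
By the argument principle, (1/2πi) ∮_{|z|=R} p'(z)/p(z) dz equals exactly this count.

Number of zeros inside |z| < 2.5: 2.


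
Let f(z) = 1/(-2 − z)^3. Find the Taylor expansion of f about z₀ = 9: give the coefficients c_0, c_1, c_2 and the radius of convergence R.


Let w = z − z₀, so z = z₀ + w.
Then -2 − z = -2 − (z₀ + w) = (-2 − z₀) − w = -11 − w.
f(z) = 1/(-11 − w)^3 = (1/(-11)^3) · (1 − w/(-11))^{−3}.
By the binomial series (1−u)^{−3} = Σ_{n≥0} C(n+2, 2) u^n for |u|<1, with u = w/(-11):
  c_n = C(n+2, 2) / (-11)^(n+3).
  c_0 = 1/(-11)^3 = -1/1331.
  c_1 = 3/(-11)^4 = 3/14641.
  c_2 = 6/(-11)^5 = -6/161051.
The series is valid for |w/d| < 1, i.e. |z − z₀| < |d|.
Radius of convergence: R = |-2 − z₀| = |-11| = 11 (distance from z₀ to the singularity z = -2).

c_0 = -1/1331, c_1 = 3/14641, c_2 = -6/161051; R = 11.


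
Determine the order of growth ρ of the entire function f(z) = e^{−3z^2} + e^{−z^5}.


Each summand is entire of order 2 and 5 respectively (as in the single-exponential case). The order of a sum is at most the max of the orders, so ρ ≤ 5. For the lower bound: on |z|=r choose arg z so that -1z^5 is real positive; then |e^{-1z^5}| = e^{1r^5} while |e^{-3z^2}| ≤ e^{3r^2} = o(e^{1r^5}). So |f| ≥ e^{1r^5}(1 − o(1)) and ρ ≥ 5. Hence ρ = max(2, 5) = 5.
Therefore ρ = 5.

Order ρ = 5.


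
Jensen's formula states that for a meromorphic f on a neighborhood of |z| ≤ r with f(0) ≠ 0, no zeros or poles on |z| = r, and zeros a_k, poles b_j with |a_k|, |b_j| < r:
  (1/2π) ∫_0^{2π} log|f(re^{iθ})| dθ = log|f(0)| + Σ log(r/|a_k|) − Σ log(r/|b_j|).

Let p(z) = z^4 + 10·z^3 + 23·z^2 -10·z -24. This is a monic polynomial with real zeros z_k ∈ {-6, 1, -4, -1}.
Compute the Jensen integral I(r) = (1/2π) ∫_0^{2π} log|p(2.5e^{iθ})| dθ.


Zeros: -6, -4, -1, 1; r = 2.5.
Inside |z| < r: -1, 1. Outside (|z| ≥ r): -6, -4.
p(0) = -24, so log|p(0)| = log(24) = 3.1781.
Apply Jensen: I(r) = log|p(0)| + Σ_k log(r/|z_k|), summed over zeros inside |z| < r.
  log(r/|z_k|) for z_k = 1: log(2.5/1) = 0.9163
  log(r/|z_k|) for z_k = -1: log(2.5/1) = 0.9163
  Outside zeros (-6, -4) contribute nothing to the Jensen sum.
Sum over inside zeros: 1.8326.
I(r) = log|p(0)| + (inside sum) = 3.1781 + 1.8326 = 5.0106.
Note: since some zeros are outside |z| ≤ r, the simplified n·log(r) form does NOT apply — only the inside zeros contribute.

I(r) ≈ 5.0106.


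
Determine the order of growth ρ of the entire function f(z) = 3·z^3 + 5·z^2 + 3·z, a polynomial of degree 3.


|f(z)| ≤ Σ|c_k|·r^k = O(r^3) as r → ∞. Polynomial growth is O(e^{r^ε}) for every ε > 0 (since r^3/e^{r^ε} → 0), so ρ ≤ ε for all ε > 0, i.e. ρ = 0. Every nonconstant polynomial has order 0.
Therefore ρ = 0.

Order ρ = 0.


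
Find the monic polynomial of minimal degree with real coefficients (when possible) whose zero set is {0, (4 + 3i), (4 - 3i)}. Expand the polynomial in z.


The polynomial is p(z) = ∏_{α ∈ S} (z − α), where S = {0, (4 + 3i), (4 - 3i)}.
Expanding the product yields: p(z) = z^3 -8·z^2 + 25·z.
Note conjugate pairs combine to real quadratics: (z − (4+3i))(z − (4−3i)) = z² − 8z + 25.
The resulting polynomial has degree 3 and real coefficients as required.

p(z) = z^3 -8·z^2 + 25·z.


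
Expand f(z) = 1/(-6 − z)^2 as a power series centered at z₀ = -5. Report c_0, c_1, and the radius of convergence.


Let w = z − z₀, so z = z₀ + w.
Then -6 − z = -6 − (z₀ + w) = (-6 − z₀) − w = -1 − w.
f(z) = 1/(-1 − w)^2 = (1/(-1)^2) · (1 − w/(-1))^{−2}.
By the binomial series (1−u)^{−2} = Σ_{n≥0} C(n+1, 1) u^n for |u|<1, with u = w/(-1):
  c_n = C(n+1, 1) / (-1)^(n+2).
  c_0 = 1/(-1)^2 = 1.
  c_1 = 2/(-1)^3 = -2.
The series is valid for |w/d| < 1, i.e. |z − z₀| < |d|.
Radius of convergence: R = |-6 − z₀| = |-1| = 1 (distance from z₀ to the singularity z = -6).

c_0 = 1, c_1 = -2; R = 1.


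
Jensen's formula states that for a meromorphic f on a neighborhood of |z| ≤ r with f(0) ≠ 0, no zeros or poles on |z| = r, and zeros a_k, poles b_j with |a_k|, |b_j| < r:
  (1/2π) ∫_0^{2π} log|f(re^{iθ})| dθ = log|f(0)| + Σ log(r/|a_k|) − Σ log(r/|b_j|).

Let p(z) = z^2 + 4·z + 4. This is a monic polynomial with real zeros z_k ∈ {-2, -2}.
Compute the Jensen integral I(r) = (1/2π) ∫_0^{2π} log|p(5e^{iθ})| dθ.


Zeros: -2, -2; r = 5.
Inside |z| < r: -2, -2. Outside (|z| ≥ r): ∅.
p(0) = 4, so log|p(0)| = log(4) = 1.3863.
Apply Jensen: I(r) = log|p(0)| + Σ_k log(r/|z_k|), summed over zeros inside |z| < r.
  log(r/|z_k|) for z_k = -2: log(5/2) = 0.9163
  log(r/|z_k|) for z_k = -2: log(5/2) = 0.9163
Sum over inside zeros: 1.8326.
I(r) = log|p(0)| + (inside sum) = 1.3863 + 1.8326 = 3.2189.
Closed form (all zeros inside, monic): I(r) = n·log(r) = 2·log(5) = 3.2189. ✓

I(r) ≈ 3.2189.


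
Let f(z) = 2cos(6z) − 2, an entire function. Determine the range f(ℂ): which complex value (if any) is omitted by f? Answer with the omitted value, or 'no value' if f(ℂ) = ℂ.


Little Picard bounds the complement of f(ℂ) to at most one point.
cos is entire and surjective onto ℂ: for every w ∈ ℂ, cos(ζ) = w has a solution ζ ∈ ℂ (e.g., via the complex inverse arccos). With ζ = 6z this gives z = ζ/(6). Then 2·cos(6z) takes every value in 2·ℂ = ℂ, and adding -2 is a bijection of ℂ. So f is surjective and omits no value. (Note: only on the real line is cos bounded by [−1, 1].)

Omitted value: no value.


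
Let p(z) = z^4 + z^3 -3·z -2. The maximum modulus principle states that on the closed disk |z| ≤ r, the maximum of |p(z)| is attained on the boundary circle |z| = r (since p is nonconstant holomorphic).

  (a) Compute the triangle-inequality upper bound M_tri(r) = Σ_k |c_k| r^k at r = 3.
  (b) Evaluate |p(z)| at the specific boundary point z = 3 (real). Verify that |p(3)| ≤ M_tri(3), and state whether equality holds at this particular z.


Coefficients: c_0 = -2, c_1 = -3, c_2 = 0, c_3 = 1, c_4 = 1. Radius r = 3.
Part (a). Triangle bound: M_tri(r) = Σ_k |c_k| r^k
  = |-2|·3^0 + |-3|·3^1 + |0|·3^2 + |1|·3^3 + |1|·3^4
  = 2 + 9 + 0 + 27 + 81 = 119.
This bounds M(r) := max_{|z|=r} |p(z)| from above; equality holds iff all terms c_k z^k can be made to align in phase at a single z on |z|=r.
Part (b). At z = 3 (real, on the circle |z| = r):
  p(3) = (-2)·3^0 + (-3)·3^1 + (0)·3^2 + (1)·3^3 + (1)·3^4 = 97.
  |p(3)| = 97.
Check: |p(3)| = 97 ≤ 119 = M_tri(3). ✓ Equality does not hold at z = 3 (the coefficients have mixed signs, so the terms do not all align in phase there).

M_tri(3) = 119; |p(3)| = 97; equality at z=3: no.


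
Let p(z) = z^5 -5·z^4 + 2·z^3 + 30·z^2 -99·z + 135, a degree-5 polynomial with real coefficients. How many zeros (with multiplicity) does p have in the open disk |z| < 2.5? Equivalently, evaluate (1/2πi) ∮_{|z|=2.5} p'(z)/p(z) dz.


The zeros of p are: 3, (1 + 2i), (1 - 2i), 3, -3.
Their magnitudes are: 3, 2.236, 2.236, 3, 3.
Zeros with |z| < R = 2.5: (1 + 2i), (1 - 2i).
Count = 2.
By the argument principle, (1/2πi) ∮_{|z|=R} p'(z)/p(z) dz equals exactly this count.

Number of zeros inside |z| < 2.5: 2.


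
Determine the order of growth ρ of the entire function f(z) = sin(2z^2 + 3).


Write sin(w) = (e^{iw} ± e^{−iw})/(2 or 2i), so |sin(w)| ≤ e^{|w|}. With w = 2z^2 + 3, |w| ≤ 2r^2 + 3 on |z|=r, giving M(r) ≤ e^{2r^2 + 3} and ρ ≤ 2. For the lower bound, choose z on |z|=r with 2z^2 purely imaginary of modulus 2r^2; then |sin(2z^2 + 3)| grows like e^{2r^2}/2, so ρ ≥ 2. Hence ρ = 2.
Therefore ρ = 2.

Order ρ = 2.


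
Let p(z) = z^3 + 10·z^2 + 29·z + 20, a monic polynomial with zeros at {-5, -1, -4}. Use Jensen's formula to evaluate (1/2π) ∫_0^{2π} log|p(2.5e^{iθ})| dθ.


Zeros: -5, -4, -1; r = 2.5.
Inside |z| < r: -1. Outside (|z| ≥ r): -5, -4.
p(0) = 20, so log|p(0)| = log(20) = 2.9957.
Apply Jensen: I(r) = log|p(0)| + Σ_k log(r/|z_k|), summed over zeros inside |z| < r.
  log(r/|z_k|) for z_k = -1: log(2.5/1) = 0.9163
  Outside zeros (-5, -4) contribute nothing to the Jensen sum.
Sum over inside zeros: 0.9163.
I(r) = log|p(0)| + (inside sum) = 2.9957 + 0.9163 = 3.9120.
Note: since some zeros are outside |z| ≤ r, the simplified n·log(r) form does NOT apply — only the inside zeros contribute.

I(r) ≈ 3.9120.


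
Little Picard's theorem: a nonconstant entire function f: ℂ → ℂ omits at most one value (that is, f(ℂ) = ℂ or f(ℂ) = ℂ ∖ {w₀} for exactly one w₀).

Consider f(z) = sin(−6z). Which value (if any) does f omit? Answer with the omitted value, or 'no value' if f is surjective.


Little Picard bounds the complement of f(ℂ) to at most one point.
sin is entire and surjective onto ℂ: for every w ∈ ℂ, sin(ζ) = w has a solution ζ ∈ ℂ (e.g., via the complex inverse arcsin). With ζ = −6z this gives z = ζ/(-6). Then 1·sin(−6z) takes every value in 1·ℂ = ℂ, and adding 0 is a bijection of ℂ. So f is surjective and omits no value. (Note: only on the real line is sin bounded by [−1, 1].)

Omitted value: no value.


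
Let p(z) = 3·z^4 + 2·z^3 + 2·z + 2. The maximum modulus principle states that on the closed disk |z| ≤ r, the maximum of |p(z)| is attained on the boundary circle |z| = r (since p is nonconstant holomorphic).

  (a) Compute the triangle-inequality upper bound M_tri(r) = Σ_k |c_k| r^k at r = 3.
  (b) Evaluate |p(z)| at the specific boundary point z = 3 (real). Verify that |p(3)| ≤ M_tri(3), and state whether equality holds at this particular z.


Coefficients: c_0 = 2, c_1 = 2, c_2 = 0, c_3 = 2, c_4 = 3. Radius r = 3.
Part (a). Triangle bound: M_tri(r) = Σ_k |c_k| r^k
  = |2|·3^0 + |2|·3^1 + |0|·3^2 + |2|·3^3 + |3|·3^4
  = 2 + 6 + 0 + 54 + 243 = 305.
This bounds M(r) := max_{|z|=r} |p(z)| from above; equality holds iff all terms c_k z^k can be made to align in phase at a single z on |z|=r.
Part (b). At z = 3 (real, on the circle |z| = r):
  p(3) = (2)·3^0 + (2)·3^1 + (0)·3^2 + (2)·3^3 + (3)·3^4 = 305.
  |p(3)| = 305.
Since all nonzero coefficients share the same sign, |p(3)| = 305 = M_tri(3); the triangle bound is attained at z = 3, so in fact M(r) = 305.

M_tri(3) = 305; |p(3)| = 305; equality at z=3: yes.


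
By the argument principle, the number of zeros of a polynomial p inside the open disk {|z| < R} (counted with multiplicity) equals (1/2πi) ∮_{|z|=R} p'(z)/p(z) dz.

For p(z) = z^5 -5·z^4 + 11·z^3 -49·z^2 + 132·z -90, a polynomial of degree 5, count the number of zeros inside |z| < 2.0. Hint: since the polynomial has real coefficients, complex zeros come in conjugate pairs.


The zeros of p are: (-1 + 3i), (-1 - 3i), 1, 3, 3.
Their magnitudes are: 3.162, 3.162, 1, 3, 3.
Zeros with |z| < R = 2.0: 1.
Count = 1.
By the argument principle, (1/2πi) ∮_{|z|=R} p'(z)/p(z) dz equals exactly this count.

Number of zeros inside |z| < 2.0: 1.


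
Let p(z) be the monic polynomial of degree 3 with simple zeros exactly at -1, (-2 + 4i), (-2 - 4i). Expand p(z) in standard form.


The polynomial is p(z) = ∏_{α ∈ S} (z − α), where S = {-1, (-2 + 4i), (-2 - 4i)}.
Expanding the product yields: p(z) = z^3 + 5·z^2 + 24·z + 20.
Note conjugate pairs combine to real quadratics: (z − (-2+4i))(z − (-2−4i)) = z² + 4z + 20.
The resulting polynomial has degree 3 and real coefficients as required.

p(z) = z^3 + 5·z^2 + 24·z + 20.


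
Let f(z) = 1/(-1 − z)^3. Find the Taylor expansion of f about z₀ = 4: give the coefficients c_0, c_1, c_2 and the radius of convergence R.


Let w = z − z₀, so z = z₀ + w.
Then -1 − z = -1 − (z₀ + w) = (-1 − z₀) − w = -5 − w.
f(z) = 1/(-5 − w)^3 = (1/(-5)^3) · (1 − w/(-5))^{−3}.
By the binomial series (1−u)^{−3} = Σ_{n≥0} C(n+2, 2) u^n for |u|<1, with u = w/(-5):
  c_n = C(n+2, 2) / (-5)^(n+3).
  c_0 = 1/(-5)^3 = -1/125.
  c_1 = 3/(-5)^4 = 3/625.
  c_2 = 6/(-5)^5 = -6/3125.
The series is valid for |w/d| < 1, i.e. |z − z₀| < |d|.
Radius of convergence: R = |-1 − z₀| = |-5| = 5 (distance from z₀ to the singularity z = -1).

c_0 = -1/125, c_1 = 3/625, c_2 = -6/3125; R = 5.


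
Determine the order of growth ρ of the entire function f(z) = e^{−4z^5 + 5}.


|e^{−4z^5 + 5}| = e^{Re(-4·z^5) + 5} ≤ e^{4|z|^5 + 5} = e^{4r^5 + 5} on |z| = r, so ρ ≤ 5. Choosing z on |z|=r so that -4·z^5 is real positive (always possible by picking arg z appropriately) gives |f(z)| = e^{4r^5 + 5}, matching the bound. The additive constant 5 does not affect log log M(r) ~ 5·log r. Hence ρ = 5.
Therefore ρ = 5.

Order ρ = 5.


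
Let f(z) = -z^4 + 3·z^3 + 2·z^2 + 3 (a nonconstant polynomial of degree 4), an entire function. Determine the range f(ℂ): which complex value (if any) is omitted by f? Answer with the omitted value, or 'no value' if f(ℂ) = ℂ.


Little Picard bounds the complement of f(ℂ) to at most one point.
For every w ∈ ℂ, the equation p(z) − w = 0 is a nonconstant polynomial in z and hence has at least one root by the fundamental theorem of algebra. So p is surjective onto ℂ, omitting no value.

Omitted value: no value.


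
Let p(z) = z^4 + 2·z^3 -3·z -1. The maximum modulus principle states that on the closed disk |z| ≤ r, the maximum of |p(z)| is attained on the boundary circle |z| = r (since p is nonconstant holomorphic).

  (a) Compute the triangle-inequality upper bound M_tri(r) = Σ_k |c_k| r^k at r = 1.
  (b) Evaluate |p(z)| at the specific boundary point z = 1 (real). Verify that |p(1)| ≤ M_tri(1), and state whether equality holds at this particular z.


Coefficients: c_0 = -1, c_1 = -3, c_2 = 0, c_3 = 2, c_4 = 1. Radius r = 1.
Part (a). Triangle bound: M_tri(r) = Σ_k |c_k| r^k
  = |-1|·1^0 + |-3|·1^1 + |0|·1^2 + |2|·1^3 + |1|·1^4
  = 1 + 3 + 0 + 2 + 1 = 7.
This bounds M(r) := max_{|z|=r} |p(z)| from above; equality holds iff all terms c_k z^k can be made to align in phase at a single z on |z|=r.
Part (b). At z = 1 (real, on the circle |z| = r):
  p(1) = (-1)·1^0 + (-3)·1^1 + (0)·1^2 + (2)·1^3 + (1)·1^4 = -1.
  |p(1)| = 1.
Check: |p(1)| = 1 ≤ 7 = M_tri(1). ✓ Equality does not hold at z = 1 (the coefficients have mixed signs, so the terms do not all align in phase there).

M_tri(1) = 7; |p(1)| = 1; equality at z=1: no.


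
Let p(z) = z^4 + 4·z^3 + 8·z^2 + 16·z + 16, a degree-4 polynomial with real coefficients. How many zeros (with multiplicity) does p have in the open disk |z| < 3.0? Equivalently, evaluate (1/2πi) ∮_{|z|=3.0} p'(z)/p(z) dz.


The zeros of p are: -2, (0 + 2i), (0 - 2i), -2.
Their magnitudes are: 2, 2, 2, 2.
Zeros with |z| < R = 3.0: -2, (0 + 2i), (0 - 2i), -2.
Count = 4.
By the argument principle, (1/2πi) ∮_{|z|=R} p'(z)/p(z) dz equals exactly this count.

Number of zeros inside |z| < 3.0: 4.


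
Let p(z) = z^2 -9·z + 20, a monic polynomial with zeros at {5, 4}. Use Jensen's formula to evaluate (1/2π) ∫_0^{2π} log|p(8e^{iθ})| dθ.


Zeros: 4, 5; r = 8.
Inside |z| < r: 4, 5. Outside (|z| ≥ r): ∅.
p(0) = 20, so log|p(0)| = log(20) = 2.9957.
Apply Jensen: I(r) = log|p(0)| + Σ_k log(r/|z_k|), summed over zeros inside |z| < r.
  log(r/|z_k|) for z_k = 5: log(8/5) = 0.4700
  log(r/|z_k|) for z_k = 4: log(8/4) = 0.6931
Sum over inside zeros: 1.1632.
I(r) = log|p(0)| + (inside sum) = 2.9957 + 1.1632 = 4.1589.
Closed form (all zeros inside, monic): I(r) = n·log(r) = 2·log(8) = 4.1589. ✓

I(r) ≈ 4.1589.


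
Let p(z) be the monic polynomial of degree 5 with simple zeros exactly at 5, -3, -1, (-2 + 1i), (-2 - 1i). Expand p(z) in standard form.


The polynomial is p(z) = ∏_{α ∈ S} (z − α), where S = {5, -3, -1, (-2 + 1i), (-2 - 1i)}.
Expanding the product yields: p(z) = z^5 + 3·z^4 -16·z^3 -88·z^2 -145·z -75.
Note conjugate pairs combine to real quadratics: (z − (-2+1i))(z − (-2−1i)) = z² + 4z + 5.
The resulting polynomial has degree 5 and real coefficients as required.

p(z) = z^5 + 3·z^4 -16·z^3 -88·z^2 -145·z -75.


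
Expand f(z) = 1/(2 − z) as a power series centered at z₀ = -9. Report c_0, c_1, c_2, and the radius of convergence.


Let w = z − z₀, so z = z₀ + w.
Then 2 − z = 2 − (z₀ + w) = (2 − z₀) − w = 11 − w.
f(z) = 1/(11 − w) = (1/(11)) · 1/(1 − w/(11)) = Σ_{n≥0} w^n / (11)^(n+1).
So c_n = 1/(11)^(n+1):
  c_0 = 1/(11)^1 = 1/11.
  c_1 = 1/(11)^2 = 1/121.
  c_2 = 1/(11)^3 = 1/1331.
The series is valid for |w/d| < 1, i.e. |z − z₀| < |d|.
Radius of convergence: R = |2 − z₀| = |11| = 11 (distance from z₀ to the singularity z = 2).

c_0 = 1/11, c_1 = 1/121, c_2 = 1/1331; R = 11.


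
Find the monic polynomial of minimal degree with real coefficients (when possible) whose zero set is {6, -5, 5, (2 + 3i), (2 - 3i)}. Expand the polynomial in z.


The polynomial is p(z) = ∏_{α ∈ S} (z − α), where S = {6, -5, 5, (2 + 3i), (2 - 3i)}.
Expanding the product yields: p(z) = z^5 -10·z^4 + 12·z^3 + 172·z^2 -925·z + 1950.
Note conjugate pairs combine to real quadratics: (z − (2+3i))(z − (2−3i)) = z² − 4z + 13.
The resulting polynomial has degree 5 and real coefficients as required.

p(z) = z^5 -10·z^4 + 12·z^3 + 172·z^2 -925·z + 1950.


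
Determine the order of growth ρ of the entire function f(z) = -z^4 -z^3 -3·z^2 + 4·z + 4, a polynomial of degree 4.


|f(z)| ≤ Σ|c_k|·r^k = O(r^4) as r → ∞. Polynomial growth is O(e^{r^ε}) for every ε > 0 (since r^4/e^{r^ε} → 0), so ρ ≤ ε for all ε > 0, i.e. ρ = 0. Every nonconstant polynomial has order 0.
Therefore ρ = 0.

Order ρ = 0.


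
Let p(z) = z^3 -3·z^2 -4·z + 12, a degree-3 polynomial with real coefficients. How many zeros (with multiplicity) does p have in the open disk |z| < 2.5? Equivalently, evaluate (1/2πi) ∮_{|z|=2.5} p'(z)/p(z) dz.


The zeros of p are: 2, -2, 3.
Their magnitudes are: 2, 2, 3.
Zeros with |z| < R = 2.5: 2, -2.
Count = 2.
By the argument principle, (1/2πi) ∮_{|z|=R} p'(z)/p(z) dz equals exactly this count.

Number of zeros inside |z| < 2.5: 2.


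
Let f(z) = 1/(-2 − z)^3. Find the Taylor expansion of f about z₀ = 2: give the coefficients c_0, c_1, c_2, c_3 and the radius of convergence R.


Let w = z − z₀, so z = z₀ + w.
Then -2 − z = -2 − (z₀ + w) = (-2 − z₀) − w = -4 − w.
f(z) = 1/(-4 − w)^3 = (1/(-4)^3) · (1 − w/(-4))^{−3}.
By the binomial series (1−u)^{−3} = Σ_{n≥0} C(n+2, 2) u^n for |u|<1, with u = w/(-4):
  c_n = C(n+2, 2) / (-4)^(n+3).
  c_0 = 1/(-4)^3 = -1/64.
  c_1 = 3/(-4)^4 = 3/256.
  c_2 = 6/(-4)^5 = -3/512.
  c_3 = 10/(-4)^6 = 5/2048.
The series is valid for |w/d| < 1, i.e. |z − z₀| < |d|.
Radius of convergence: R = |-2 − z₀| = |-4| = 4 (distance from z₀ to the singularity z = -2).

c_0 = -1/64, c_1 = 3/256, c_2 = -3/512, c_3 = 5/2048; R = 4.


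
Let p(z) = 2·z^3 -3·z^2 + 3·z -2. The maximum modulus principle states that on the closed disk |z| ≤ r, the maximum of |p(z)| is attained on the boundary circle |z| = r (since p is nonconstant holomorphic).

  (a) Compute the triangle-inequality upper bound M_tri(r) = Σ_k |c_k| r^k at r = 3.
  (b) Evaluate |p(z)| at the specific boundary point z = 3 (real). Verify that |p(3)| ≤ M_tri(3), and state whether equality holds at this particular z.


Coefficients: c_0 = -2, c_1 = 3, c_2 = -3, c_3 = 2. Radius r = 3.
Part (a). Triangle bound: M_tri(r) = Σ_k |c_k| r^k
  = |-2|·3^0 + |3|·3^1 + |-3|·3^2 + |2|·3^3
  = 2 + 9 + 27 + 54 = 92.
This bounds M(r) := max_{|z|=r} |p(z)| from above; equality holds iff all terms c_k z^k can be made to align in phase at a single z on |z|=r.
Part (b). At z = 3 (real, on the circle |z| = r):
  p(3) = (-2)·3^0 + (3)·3^1 + (-3)·3^2 + (2)·3^3 = 34.
  |p(3)| = 34.
Check: |p(3)| = 34 ≤ 92 = M_tri(3). ✓ Equality does not hold at z = 3 (the coefficients have mixed signs, so the terms do not all align in phase there).

M_tri(3) = 92; |p(3)| = 34; equality at z=3: no.


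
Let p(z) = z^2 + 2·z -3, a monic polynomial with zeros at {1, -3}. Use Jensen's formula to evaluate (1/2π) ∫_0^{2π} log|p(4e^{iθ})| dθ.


Zeros: -3, 1; r = 4.
Inside |z| < r: -3, 1. Outside (|z| ≥ r): ∅.
p(0) = -3, so log|p(0)| = log(3) = 1.0986.
Apply Jensen: I(r) = log|p(0)| + Σ_k log(r/|z_k|), summed over zeros inside |z| < r.
  log(r/|z_k|) for z_k = 1: log(4/1) = 1.3863
  log(r/|z_k|) for z_k = -3: log(4/3) = 0.2877
Sum over inside zeros: 1.6740.
I(r) = log|p(0)| + (inside sum) = 1.0986 + 1.6740 = 2.7726.
Closed form (all zeros inside, monic): I(r) = n·log(r) = 2·log(4) = 2.7726. ✓

I(r) ≈ 2.7726.


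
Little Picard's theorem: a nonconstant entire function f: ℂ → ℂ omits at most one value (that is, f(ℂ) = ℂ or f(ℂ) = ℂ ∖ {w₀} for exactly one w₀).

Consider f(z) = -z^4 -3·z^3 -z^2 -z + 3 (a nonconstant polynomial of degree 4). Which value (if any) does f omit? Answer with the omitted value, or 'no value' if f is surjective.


Little Picard bounds the complement of f(ℂ) to at most one point.
For every w ∈ ℂ, the equation p(z) − w = 0 is a nonconstant polynomial in z and hence has at least one root by the fundamental theorem of algebra. So p is surjective onto ℂ, omitting no value.

Omitted value: no value.


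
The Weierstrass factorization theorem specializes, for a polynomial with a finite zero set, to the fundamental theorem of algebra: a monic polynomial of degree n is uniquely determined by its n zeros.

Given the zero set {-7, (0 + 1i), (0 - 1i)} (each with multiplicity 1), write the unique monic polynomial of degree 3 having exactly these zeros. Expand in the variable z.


The polynomial is p(z) = ∏_{α ∈ S} (z − α), where S = {-7, (0 + 1i), (0 - 1i)}.
Expanding the product yields: p(z) = z^3 + 7·z^2 + z + 7.
Note conjugate pairs combine to real quadratics: (z − (0+1i))(z − (0−1i)) = z² + 1.
The resulting polynomial has degree 3 and real coefficients as required.

p(z) = z^3 + 7·z^2 + z + 7.
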